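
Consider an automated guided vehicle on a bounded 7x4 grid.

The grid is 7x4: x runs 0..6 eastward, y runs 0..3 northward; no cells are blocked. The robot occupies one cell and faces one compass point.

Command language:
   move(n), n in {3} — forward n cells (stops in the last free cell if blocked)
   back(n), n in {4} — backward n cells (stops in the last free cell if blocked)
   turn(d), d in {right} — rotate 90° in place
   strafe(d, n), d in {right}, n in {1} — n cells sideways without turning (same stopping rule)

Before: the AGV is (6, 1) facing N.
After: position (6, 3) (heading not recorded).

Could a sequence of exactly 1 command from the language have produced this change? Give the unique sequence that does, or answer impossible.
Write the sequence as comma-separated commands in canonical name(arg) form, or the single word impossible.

move(3)

key: move(3) runs into the grid edge before its full distance
begin: (6, 1) facing N
t=1 move(3) ⇒ (6, 3) facing N
all 4 alternatives checked — unique.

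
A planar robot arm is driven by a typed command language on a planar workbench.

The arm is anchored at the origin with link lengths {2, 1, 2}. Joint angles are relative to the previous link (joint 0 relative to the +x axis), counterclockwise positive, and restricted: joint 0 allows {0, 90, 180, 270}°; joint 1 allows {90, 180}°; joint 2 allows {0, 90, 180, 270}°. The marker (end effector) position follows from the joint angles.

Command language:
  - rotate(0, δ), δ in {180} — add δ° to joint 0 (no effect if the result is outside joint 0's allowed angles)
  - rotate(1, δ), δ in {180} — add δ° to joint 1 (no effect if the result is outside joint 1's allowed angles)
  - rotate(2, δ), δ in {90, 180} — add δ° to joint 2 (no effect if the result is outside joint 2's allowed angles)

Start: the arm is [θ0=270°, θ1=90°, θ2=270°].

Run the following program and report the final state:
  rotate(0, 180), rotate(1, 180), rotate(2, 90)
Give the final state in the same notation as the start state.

[θ0=90°, θ1=90°, θ2=0°]

start: [θ0=270°, θ1=90°, θ2=270°]
t=1 rotate(0, 180) ⇒ [θ0=90°, θ1=90°, θ2=270°]
t=2 rotate(1, 180) ⇒ [θ0=90°, θ1=90°, θ2=270°]
t=3 rotate(2, 90) ⇒ [θ0=90°, θ1=90°, θ2=0°]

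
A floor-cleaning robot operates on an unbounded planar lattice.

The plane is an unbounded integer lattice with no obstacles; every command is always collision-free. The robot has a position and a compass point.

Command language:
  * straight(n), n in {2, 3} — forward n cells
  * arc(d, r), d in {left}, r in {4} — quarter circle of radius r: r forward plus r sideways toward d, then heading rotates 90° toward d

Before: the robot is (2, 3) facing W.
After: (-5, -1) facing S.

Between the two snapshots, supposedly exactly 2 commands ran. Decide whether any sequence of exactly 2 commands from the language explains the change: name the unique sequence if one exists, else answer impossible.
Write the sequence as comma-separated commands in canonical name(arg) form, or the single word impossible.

straight(3), arc(left, 4)

key: cell and facing (now S) both changed — the 2 commands mix motion and turning
initial: (2, 3) facing W
t=1 straight(3) ⇒ (-1, 3) facing W
t=2 arc(left, 4) ⇒ (-5, -1) facing S
uniquely the one of 9 2-step routes that fits.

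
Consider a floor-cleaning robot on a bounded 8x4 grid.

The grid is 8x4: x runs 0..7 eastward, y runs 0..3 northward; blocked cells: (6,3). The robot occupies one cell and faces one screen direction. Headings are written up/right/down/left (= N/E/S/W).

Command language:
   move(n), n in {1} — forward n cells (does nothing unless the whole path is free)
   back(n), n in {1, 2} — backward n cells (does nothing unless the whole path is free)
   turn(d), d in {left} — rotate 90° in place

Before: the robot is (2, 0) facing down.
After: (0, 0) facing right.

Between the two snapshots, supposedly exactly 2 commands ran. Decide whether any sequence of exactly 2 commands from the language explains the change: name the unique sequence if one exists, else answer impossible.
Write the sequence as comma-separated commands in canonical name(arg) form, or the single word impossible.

key: order matters: swapping turn(left) and back(2) lands elsewhere
begin: (2, 0) facing down
[1] after turn(left): (2, 0) facing right
[2] after back(2): (0, 0) facing right
uniquely the one of 16 2-step routes that fits.

turn(left), back(2)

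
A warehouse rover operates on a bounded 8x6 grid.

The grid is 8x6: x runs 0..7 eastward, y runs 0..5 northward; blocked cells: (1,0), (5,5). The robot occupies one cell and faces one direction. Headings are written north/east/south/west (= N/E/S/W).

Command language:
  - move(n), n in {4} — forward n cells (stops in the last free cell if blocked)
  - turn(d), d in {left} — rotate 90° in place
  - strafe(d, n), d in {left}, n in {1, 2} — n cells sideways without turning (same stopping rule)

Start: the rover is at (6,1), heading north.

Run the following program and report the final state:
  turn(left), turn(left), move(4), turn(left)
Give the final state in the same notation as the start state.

at (6,0), heading east

from: at (6,1), heading north
step 1 (turn(left)): at (6,1), heading west
step 2 (turn(left)): at (6,1), heading south
step 3 (move(4)): at (6,0), heading south
step 4 (turn(left)): at (6,0), heading east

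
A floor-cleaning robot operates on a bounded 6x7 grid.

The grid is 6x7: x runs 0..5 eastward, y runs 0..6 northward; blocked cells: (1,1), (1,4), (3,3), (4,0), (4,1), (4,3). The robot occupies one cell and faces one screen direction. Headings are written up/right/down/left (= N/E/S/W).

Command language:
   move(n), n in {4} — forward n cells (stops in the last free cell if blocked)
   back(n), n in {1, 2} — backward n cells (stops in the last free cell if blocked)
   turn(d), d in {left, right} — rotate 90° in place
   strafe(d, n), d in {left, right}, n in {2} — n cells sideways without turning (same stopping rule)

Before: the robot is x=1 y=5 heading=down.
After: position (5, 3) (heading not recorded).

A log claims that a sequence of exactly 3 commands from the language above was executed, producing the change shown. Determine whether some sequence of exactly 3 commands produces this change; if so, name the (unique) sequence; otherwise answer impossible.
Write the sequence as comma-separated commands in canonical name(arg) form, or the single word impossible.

turn(left), move(4), strafe(right, 2)

key: running strafe(right, 2) before turn(left) would end elsewhere — order is forced
initial: x=1 y=5 heading=down
step 1 (turn(left)): x=1 y=5 heading=right
step 2 (move(4)): x=5 y=5 heading=right
step 3 (strafe(right, 2)): x=5 y=3 heading=right
no other 3-command option fits: unique.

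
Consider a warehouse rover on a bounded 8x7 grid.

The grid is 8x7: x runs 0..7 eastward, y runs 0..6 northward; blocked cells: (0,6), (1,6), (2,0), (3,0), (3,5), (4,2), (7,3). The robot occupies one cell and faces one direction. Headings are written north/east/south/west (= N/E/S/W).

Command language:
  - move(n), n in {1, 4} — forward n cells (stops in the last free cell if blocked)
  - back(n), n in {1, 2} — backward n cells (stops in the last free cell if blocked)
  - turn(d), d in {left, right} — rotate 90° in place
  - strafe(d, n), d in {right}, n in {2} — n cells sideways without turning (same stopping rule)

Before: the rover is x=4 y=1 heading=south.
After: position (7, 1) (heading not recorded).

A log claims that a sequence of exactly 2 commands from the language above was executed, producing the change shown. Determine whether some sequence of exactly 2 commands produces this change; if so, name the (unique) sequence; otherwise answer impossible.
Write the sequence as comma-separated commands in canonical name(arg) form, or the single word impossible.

key: move(4) runs into the grid edge before its full distance
initial: x=4 y=1 heading=south
1. turn(left) → x=4 y=1 heading=east
2. move(4) → x=7 y=1 heading=east
no other 2-command option fits: unique.

turn(left), move(4)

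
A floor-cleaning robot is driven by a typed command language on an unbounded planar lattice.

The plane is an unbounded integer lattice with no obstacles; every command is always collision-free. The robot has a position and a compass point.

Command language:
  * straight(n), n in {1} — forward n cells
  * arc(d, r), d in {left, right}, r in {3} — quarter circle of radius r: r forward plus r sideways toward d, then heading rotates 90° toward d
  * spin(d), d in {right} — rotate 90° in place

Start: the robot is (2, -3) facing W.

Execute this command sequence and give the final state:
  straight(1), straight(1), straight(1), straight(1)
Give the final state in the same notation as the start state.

(-2, -3) facing W

begin: (2, -3) facing W
t=1 straight(1) ⇒ (1, -3) facing W
t=2 straight(1) ⇒ (0, -3) facing W
t=3 straight(1) ⇒ (-1, -3) facing W
t=4 straight(1) ⇒ (-2, -3) facing W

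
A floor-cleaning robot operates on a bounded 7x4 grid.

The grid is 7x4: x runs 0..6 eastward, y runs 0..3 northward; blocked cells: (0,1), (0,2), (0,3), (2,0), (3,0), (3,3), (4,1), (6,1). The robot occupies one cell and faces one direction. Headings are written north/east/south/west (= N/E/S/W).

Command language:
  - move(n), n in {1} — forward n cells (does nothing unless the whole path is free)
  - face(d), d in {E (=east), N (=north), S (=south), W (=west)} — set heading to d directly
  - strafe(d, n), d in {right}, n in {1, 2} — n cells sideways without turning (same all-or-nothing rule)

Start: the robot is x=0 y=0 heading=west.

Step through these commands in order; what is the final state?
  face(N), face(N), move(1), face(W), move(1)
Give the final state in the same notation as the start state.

x=0 y=0 heading=west

initial: x=0 y=0 heading=west
t=1 face(N) ⇒ x=0 y=0 heading=north
t=2 face(N) ⇒ x=0 y=0 heading=north
t=3 move(1) ⇒ x=0 y=0 heading=north
t=4 face(W) ⇒ x=0 y=0 heading=west
t=5 move(1) ⇒ x=0 y=0 heading=west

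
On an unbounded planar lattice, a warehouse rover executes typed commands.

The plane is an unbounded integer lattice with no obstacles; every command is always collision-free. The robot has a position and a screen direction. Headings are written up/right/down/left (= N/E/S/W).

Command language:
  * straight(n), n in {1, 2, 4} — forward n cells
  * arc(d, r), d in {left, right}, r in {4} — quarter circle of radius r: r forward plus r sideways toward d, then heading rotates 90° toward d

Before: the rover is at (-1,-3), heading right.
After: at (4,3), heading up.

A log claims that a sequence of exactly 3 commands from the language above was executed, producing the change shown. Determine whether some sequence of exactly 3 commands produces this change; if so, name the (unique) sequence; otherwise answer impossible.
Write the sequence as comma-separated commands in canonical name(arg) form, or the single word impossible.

key: cell and facing (now N) both changed — the 3 commands mix motion and turning
initial: at (-1,-3), heading right
1. straight(1) → at (0,-3), heading right
2. arc(left, 4) → at (4,1), heading up
3. straight(2) → at (4,3), heading up
no rival 3-sequence matches.

straight(1), arc(left, 4), straight(2)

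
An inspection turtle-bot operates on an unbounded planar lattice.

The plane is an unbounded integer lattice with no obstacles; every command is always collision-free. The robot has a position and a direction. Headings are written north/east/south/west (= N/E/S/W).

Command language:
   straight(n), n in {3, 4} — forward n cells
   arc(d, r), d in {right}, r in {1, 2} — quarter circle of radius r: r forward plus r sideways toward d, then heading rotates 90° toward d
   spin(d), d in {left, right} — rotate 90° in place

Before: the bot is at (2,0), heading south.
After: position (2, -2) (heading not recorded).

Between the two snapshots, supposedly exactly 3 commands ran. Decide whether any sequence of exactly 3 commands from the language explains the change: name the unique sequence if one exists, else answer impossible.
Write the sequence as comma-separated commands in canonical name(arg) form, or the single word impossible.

spin(left), arc(right, 1), arc(right, 1)

key: order matters: swapping spin(left) and arc(right, 1) lands elsewhere
t0: at (2,0), heading south
1. spin(left) → at (2,0), heading east
2. arc(right, 1) → at (3,-1), heading south
3. arc(right, 1) → at (2,-2), heading west
uniquely the one of 216 3-step routes that fits.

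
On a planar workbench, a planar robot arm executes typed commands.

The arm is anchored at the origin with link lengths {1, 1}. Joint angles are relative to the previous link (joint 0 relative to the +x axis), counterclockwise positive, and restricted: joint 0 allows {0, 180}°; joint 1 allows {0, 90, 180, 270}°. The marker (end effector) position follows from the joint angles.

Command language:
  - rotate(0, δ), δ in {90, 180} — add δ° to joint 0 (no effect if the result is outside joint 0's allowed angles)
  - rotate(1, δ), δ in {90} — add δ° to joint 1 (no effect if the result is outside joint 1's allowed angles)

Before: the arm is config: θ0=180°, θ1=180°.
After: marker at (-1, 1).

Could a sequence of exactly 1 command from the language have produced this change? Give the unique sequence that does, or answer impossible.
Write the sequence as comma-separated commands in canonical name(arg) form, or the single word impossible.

start: config: θ0=180°, θ1=180°
[1] after rotate(1, 90): config: θ0=180°, θ1=270°
all 3 alternatives checked — unique.

rotate(1, 90)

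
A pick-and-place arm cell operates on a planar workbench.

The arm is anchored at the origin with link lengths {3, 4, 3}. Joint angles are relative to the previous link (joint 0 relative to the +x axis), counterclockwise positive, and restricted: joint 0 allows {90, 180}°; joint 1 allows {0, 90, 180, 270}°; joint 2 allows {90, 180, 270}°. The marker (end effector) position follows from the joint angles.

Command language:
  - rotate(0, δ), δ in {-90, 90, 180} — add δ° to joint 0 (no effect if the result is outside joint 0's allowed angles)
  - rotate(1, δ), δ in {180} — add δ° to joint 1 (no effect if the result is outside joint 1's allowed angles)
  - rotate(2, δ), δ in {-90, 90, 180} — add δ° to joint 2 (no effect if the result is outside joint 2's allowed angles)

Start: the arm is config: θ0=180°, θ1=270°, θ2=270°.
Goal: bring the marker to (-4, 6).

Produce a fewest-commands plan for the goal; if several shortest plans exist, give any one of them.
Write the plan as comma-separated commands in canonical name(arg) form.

rotate(1, 180), rotate(0, -90)

from: config: θ0=180°, θ1=270°, θ2=270°
1. rotate(1, 180) → config: θ0=180°, θ1=90°, θ2=270°
2. rotate(0, -90) → config: θ0=90°, θ1=90°, θ2=270°
minimal: 2 command(s), checked below 2.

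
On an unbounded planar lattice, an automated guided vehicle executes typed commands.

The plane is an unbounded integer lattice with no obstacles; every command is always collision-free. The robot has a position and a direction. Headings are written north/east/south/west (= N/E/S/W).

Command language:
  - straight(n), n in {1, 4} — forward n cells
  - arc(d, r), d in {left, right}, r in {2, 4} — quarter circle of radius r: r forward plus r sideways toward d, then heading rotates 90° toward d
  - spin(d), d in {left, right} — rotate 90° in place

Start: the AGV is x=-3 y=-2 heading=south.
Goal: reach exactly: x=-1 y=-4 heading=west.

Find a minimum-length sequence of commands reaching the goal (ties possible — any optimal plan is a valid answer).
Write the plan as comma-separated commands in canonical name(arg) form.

spin(left), arc(right, 2), spin(right)

t0: x=-3 y=-2 heading=south
t=1 spin(left) ⇒ x=-3 y=-2 heading=east
t=2 arc(right, 2) ⇒ x=-1 y=-4 heading=south
t=3 spin(right) ⇒ x=-1 y=-4 heading=west
shorter routes all fall short; 3 is best.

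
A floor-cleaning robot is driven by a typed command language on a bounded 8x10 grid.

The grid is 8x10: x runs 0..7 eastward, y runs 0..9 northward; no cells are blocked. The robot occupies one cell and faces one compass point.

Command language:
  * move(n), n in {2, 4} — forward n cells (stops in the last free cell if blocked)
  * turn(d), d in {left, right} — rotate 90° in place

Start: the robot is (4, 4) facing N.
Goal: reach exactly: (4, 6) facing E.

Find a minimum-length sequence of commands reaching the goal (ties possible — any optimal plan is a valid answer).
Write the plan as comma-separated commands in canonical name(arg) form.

begin: (4, 4) facing N
1. move(2) → (4, 6) facing N
2. turn(right) → (4, 6) facing E
minimal: 2 command(s), checked below 2.

move(2), turn(right)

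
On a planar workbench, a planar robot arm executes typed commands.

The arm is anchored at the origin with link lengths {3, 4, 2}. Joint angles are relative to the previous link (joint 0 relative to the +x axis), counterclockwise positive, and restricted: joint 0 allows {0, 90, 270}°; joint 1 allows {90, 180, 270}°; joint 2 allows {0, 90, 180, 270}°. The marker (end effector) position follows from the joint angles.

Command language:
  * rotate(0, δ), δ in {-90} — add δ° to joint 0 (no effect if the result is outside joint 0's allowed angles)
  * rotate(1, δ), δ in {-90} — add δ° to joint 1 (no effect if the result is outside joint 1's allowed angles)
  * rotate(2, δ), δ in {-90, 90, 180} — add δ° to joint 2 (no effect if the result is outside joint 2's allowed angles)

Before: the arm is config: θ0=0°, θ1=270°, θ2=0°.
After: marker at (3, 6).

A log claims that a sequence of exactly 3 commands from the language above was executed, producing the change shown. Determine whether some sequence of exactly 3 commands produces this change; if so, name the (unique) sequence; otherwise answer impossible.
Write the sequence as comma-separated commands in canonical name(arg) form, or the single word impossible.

rotate(1, -90), rotate(1, -90), rotate(1, -90)

start: config: θ0=0°, θ1=270°, θ2=0°
step 1 (rotate(1, -90)): config: θ0=0°, θ1=180°, θ2=0°
step 2 (rotate(1, -90)): config: θ0=0°, θ1=90°, θ2=0°
step 3 (rotate(1, -90)): config: θ0=0°, θ1=90°, θ2=0°
uniquely the one of 125 3-step routes that fits.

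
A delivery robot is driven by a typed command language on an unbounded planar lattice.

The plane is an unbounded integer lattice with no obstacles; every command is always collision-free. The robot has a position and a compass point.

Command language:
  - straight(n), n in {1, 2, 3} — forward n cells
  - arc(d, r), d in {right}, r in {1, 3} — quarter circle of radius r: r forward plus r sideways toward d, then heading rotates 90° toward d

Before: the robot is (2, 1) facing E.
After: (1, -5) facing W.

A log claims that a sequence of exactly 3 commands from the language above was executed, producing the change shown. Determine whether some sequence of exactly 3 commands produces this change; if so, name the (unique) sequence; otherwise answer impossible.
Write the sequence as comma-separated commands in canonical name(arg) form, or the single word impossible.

key: running straight(1) before arc(right, 3) would end elsewhere — order is forced
from: (2, 1) facing E
step 1 (arc(right, 3)): (5, -2) facing S
step 2 (arc(right, 3)): (2, -5) facing W
step 3 (straight(1)): (1, -5) facing W
uniquely the one of 125 3-step routes that fits.

arc(right, 3), arc(right, 3), straight(1)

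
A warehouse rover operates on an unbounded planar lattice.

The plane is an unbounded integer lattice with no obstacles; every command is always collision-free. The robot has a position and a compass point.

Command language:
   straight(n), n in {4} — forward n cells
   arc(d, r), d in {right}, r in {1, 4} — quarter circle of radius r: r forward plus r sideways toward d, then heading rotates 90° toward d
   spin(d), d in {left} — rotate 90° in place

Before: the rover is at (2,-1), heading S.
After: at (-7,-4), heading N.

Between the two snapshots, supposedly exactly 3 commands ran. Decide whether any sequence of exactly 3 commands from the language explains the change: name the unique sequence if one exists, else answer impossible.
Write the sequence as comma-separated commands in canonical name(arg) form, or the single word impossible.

key: order matters: swapping arc(right, 4) and arc(right, 1) lands elsewhere
from: at (2,-1), heading S
[1] after arc(right, 4): at (-2,-5), heading W
[2] after straight(4): at (-6,-5), heading W
[3] after arc(right, 1): at (-7,-4), heading N
no other 3-command option fits: unique.

arc(right, 4), straight(4), arc(right, 1)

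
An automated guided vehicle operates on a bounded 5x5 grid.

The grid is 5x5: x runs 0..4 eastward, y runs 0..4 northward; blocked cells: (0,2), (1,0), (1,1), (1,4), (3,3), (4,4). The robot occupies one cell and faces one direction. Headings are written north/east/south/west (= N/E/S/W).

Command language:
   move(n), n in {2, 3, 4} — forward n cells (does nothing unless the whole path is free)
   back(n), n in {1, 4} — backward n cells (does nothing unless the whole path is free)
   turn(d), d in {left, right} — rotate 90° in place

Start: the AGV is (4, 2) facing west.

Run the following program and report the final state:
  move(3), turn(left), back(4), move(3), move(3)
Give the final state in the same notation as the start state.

initial: (4, 2) facing west
step 1 (move(3)): (1, 2) facing west
step 2 (turn(left)): (1, 2) facing south
step 3 (back(4)): (1, 2) facing south
step 4 (move(3)): (1, 2) facing south
step 5 (move(3)): (1, 2) facing south

(1, 2) facing south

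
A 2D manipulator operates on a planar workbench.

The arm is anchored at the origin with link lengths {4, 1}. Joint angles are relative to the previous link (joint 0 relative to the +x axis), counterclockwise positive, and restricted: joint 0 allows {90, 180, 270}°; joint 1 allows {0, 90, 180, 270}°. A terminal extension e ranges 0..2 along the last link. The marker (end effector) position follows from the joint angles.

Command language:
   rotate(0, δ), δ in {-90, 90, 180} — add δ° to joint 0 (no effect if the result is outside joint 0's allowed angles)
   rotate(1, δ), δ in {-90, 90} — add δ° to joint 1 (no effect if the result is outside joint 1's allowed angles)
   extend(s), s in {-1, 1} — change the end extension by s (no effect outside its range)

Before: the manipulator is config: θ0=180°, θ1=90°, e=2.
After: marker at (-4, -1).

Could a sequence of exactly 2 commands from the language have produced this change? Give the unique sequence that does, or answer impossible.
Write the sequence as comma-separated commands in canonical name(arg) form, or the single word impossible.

extend(-1), extend(-1)

start: config: θ0=180°, θ1=90°, e=2
step 1 (extend(-1)): config: θ0=180°, θ1=90°, e=1
step 2 (extend(-1)): config: θ0=180°, θ1=90°, e=0
no rival 2-sequence matches.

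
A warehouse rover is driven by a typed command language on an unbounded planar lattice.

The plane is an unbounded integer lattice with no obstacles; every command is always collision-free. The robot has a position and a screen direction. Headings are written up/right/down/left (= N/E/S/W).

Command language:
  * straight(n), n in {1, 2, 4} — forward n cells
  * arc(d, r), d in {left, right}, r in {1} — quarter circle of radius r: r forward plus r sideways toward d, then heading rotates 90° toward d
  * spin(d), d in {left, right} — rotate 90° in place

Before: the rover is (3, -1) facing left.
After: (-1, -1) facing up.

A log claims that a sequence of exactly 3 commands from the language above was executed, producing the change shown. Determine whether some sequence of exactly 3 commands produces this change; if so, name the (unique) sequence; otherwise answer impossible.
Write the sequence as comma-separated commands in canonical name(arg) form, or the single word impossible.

straight(2), straight(2), spin(right)

key: cell and facing (now N) both changed — the 3 commands mix motion and turning
initial: (3, -1) facing left
1. straight(2) → (1, -1) facing left
2. straight(2) → (-1, -1) facing left
3. spin(right) → (-1, -1) facing up
no rival 3-sequence matches.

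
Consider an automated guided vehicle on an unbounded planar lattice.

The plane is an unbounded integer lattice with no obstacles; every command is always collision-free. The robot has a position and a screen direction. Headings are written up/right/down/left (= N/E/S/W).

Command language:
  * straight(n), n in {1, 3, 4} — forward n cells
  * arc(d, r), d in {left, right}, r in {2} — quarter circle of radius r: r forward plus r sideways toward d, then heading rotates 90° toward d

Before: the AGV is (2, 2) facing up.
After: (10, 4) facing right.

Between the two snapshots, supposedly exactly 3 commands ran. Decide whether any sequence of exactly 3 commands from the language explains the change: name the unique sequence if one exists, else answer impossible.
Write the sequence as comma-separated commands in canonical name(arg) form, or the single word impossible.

arc(right, 2), straight(3), straight(3)

key: cell and facing (now E) both changed — the 3 commands mix motion and turning
from: (2, 2) facing up
step 1 (arc(right, 2)): (4, 4) facing right
step 2 (straight(3)): (7, 4) facing right
step 3 (straight(3)): (10, 4) facing right
all 125 alternatives checked — unique.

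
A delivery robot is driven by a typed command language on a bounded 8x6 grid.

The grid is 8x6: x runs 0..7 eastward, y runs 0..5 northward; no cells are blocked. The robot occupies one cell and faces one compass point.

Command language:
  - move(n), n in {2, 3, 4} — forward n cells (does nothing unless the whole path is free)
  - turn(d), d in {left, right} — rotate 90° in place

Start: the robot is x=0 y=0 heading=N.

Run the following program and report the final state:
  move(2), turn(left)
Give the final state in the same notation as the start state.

begin: x=0 y=0 heading=N
step 1 (move(2)): x=0 y=2 heading=N
step 2 (turn(left)): x=0 y=2 heading=W

x=0 y=2 heading=W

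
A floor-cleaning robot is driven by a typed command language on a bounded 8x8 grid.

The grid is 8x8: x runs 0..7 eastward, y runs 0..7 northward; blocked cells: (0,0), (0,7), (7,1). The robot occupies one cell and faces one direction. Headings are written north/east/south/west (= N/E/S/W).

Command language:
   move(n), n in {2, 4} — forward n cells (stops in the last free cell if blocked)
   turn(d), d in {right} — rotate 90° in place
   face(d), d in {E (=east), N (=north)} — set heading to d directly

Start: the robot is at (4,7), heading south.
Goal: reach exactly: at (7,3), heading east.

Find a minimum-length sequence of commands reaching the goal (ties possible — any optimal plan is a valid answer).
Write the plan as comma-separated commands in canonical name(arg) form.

move(4), face(E), move(4)

initial: at (4,7), heading south
t=1 move(4) ⇒ at (4,3), heading south
t=2 face(E) ⇒ at (4,3), heading east
t=3 move(4) ⇒ at (7,3), heading east
shorter routes all fall short; 3 is best.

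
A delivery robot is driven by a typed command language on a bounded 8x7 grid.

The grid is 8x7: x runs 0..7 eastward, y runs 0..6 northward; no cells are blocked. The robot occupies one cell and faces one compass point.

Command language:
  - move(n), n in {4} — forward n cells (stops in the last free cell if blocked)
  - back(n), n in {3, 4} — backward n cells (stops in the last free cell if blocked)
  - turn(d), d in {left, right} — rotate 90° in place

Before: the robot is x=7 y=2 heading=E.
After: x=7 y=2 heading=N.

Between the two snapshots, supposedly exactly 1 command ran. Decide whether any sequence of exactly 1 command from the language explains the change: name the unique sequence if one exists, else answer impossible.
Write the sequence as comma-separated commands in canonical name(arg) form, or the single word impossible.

key: parked at (7,2) the whole time — nothing moves the robot
start: x=7 y=2 heading=E
1. turn(left) → x=7 y=2 heading=N
no other 1-command option fits: unique.

turn(left)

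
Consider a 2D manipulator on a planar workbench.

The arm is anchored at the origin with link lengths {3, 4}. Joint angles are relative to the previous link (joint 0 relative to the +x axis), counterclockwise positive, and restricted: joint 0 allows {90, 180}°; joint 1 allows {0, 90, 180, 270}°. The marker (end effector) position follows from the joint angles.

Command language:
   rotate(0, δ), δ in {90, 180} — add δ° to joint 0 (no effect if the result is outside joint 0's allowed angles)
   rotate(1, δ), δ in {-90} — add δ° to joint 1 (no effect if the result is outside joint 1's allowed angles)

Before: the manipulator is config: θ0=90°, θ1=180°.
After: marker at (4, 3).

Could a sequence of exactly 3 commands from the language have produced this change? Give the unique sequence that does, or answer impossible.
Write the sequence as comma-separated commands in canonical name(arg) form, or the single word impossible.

rotate(1, -90), rotate(1, -90), rotate(1, -90)

from: config: θ0=90°, θ1=180°
step 1 (rotate(1, -90)): config: θ0=90°, θ1=90°
step 2 (rotate(1, -90)): config: θ0=90°, θ1=0°
step 3 (rotate(1, -90)): config: θ0=90°, θ1=270°
uniquely the one of 27 3-step routes that fits.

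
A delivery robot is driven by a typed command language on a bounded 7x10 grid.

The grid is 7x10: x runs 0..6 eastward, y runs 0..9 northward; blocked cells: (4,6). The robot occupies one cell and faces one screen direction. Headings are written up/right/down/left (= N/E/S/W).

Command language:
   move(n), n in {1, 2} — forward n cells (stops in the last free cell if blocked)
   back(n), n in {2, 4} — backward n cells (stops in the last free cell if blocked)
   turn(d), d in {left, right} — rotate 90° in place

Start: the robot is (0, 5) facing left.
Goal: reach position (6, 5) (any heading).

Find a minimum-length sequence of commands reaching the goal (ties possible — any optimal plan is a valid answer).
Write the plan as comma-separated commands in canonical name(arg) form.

from: (0, 5) facing left
[1] after back(4): (4, 5) facing left
[2] after back(4): (6, 5) facing left
no 1-step plan works, so 2 is optimal.

back(4), back(4)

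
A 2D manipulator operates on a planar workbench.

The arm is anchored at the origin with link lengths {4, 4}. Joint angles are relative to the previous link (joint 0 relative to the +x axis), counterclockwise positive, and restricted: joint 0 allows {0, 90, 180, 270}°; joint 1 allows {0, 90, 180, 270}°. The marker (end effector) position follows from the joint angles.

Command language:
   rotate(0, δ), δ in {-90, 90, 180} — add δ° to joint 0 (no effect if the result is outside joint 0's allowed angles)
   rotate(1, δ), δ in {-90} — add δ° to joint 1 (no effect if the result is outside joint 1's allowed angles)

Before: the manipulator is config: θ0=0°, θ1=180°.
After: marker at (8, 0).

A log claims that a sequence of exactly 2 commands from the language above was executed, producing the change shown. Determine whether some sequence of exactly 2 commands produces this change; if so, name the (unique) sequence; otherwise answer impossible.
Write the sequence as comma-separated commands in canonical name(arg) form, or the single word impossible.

rotate(1, -90), rotate(1, -90)

from: config: θ0=0°, θ1=180°
t=1 rotate(1, -90) ⇒ config: θ0=0°, θ1=90°
t=2 rotate(1, -90) ⇒ config: θ0=0°, θ1=0°
uniquely the one of 16 2-step routes that fits.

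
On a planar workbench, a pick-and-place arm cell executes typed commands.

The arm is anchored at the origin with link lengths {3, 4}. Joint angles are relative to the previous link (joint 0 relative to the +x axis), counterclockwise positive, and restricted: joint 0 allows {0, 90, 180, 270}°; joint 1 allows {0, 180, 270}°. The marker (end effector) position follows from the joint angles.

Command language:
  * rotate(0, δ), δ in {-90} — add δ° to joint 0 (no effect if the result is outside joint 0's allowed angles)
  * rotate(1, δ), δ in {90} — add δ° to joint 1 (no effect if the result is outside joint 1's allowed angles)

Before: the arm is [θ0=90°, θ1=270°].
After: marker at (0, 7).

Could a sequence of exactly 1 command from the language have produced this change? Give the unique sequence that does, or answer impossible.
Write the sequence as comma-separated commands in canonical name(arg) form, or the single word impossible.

begin: [θ0=90°, θ1=270°]
step 1 (rotate(1, 90)): [θ0=90°, θ1=0°]
uniquely the one of 2 1-step routes that fits.

rotate(1, 90)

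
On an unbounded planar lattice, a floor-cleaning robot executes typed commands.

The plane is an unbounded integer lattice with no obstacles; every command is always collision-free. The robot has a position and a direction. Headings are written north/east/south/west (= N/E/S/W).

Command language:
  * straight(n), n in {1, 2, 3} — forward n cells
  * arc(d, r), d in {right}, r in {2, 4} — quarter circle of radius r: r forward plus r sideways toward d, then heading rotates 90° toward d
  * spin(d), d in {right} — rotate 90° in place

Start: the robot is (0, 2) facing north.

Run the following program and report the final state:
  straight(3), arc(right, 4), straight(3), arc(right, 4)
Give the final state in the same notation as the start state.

start: (0, 2) facing north
1. straight(3) → (0, 5) facing north
2. arc(right, 4) → (4, 9) facing east
3. straight(3) → (7, 9) facing east
4. arc(right, 4) → (11, 5) facing south

(11, 5) facing south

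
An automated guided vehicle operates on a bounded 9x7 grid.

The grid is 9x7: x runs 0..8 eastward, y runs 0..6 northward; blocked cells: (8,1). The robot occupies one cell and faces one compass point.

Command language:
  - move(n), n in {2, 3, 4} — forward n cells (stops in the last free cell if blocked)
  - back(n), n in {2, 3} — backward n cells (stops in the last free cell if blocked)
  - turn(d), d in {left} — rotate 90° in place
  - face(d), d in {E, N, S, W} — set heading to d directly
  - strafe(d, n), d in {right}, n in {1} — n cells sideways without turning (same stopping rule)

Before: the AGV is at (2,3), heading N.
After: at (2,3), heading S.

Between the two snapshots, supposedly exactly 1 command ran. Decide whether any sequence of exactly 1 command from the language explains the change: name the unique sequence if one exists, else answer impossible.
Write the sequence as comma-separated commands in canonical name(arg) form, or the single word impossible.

face(S)

key: (2,3) unchanged — the single command moves nothing
from: at (2,3), heading N
[1] after face(S): at (2,3), heading S
all 11 alternatives checked — unique.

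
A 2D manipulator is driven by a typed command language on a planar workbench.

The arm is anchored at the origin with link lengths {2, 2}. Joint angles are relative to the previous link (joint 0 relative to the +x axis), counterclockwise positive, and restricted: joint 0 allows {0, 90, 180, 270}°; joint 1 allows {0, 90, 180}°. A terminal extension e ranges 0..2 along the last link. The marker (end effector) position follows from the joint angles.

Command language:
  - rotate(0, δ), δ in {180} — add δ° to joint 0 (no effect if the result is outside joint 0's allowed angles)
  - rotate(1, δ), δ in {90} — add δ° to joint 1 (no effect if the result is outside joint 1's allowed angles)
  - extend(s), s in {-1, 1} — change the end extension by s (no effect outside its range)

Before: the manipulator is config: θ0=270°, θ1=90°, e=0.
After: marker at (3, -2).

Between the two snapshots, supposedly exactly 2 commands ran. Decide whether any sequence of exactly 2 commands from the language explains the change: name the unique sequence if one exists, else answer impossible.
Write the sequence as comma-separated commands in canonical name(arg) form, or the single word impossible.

key: running extend(1) before extend(-1) would end elsewhere — order is forced
begin: config: θ0=270°, θ1=90°, e=0
step 1 (extend(-1)): config: θ0=270°, θ1=90°, e=0
step 2 (extend(1)): config: θ0=270°, θ1=90°, e=1
no rival 2-sequence matches.

extend(-1), extend(1)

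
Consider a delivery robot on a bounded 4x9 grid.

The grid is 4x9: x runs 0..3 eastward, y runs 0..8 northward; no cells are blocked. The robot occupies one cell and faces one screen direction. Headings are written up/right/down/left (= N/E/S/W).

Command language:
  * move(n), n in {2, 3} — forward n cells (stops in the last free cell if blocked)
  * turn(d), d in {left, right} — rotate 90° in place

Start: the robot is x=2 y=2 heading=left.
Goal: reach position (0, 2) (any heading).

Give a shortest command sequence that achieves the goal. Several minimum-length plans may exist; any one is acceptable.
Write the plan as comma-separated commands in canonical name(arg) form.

initial: x=2 y=2 heading=left
step 1 (move(3)): x=0 y=2 heading=left
minimal: 1 command(s), checked below 1.

move(3)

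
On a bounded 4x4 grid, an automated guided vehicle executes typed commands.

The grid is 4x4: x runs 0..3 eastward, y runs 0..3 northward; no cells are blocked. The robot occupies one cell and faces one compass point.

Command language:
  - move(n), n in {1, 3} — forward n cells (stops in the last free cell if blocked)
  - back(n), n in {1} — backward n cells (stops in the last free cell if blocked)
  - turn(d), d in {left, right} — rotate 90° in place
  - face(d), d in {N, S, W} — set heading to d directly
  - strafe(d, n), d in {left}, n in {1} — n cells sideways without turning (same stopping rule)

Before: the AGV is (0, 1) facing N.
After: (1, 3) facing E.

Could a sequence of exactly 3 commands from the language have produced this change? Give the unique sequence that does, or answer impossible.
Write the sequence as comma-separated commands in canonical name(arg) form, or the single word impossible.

key: move(3) runs into the grid edge before its full distance
start: (0, 1) facing N
t=1 move(3) ⇒ (0, 3) facing N
t=2 turn(right) ⇒ (0, 3) facing E
t=3 move(1) ⇒ (1, 3) facing E
uniquely the one of 729 3-step routes that fits.

move(3), turn(right), move(1)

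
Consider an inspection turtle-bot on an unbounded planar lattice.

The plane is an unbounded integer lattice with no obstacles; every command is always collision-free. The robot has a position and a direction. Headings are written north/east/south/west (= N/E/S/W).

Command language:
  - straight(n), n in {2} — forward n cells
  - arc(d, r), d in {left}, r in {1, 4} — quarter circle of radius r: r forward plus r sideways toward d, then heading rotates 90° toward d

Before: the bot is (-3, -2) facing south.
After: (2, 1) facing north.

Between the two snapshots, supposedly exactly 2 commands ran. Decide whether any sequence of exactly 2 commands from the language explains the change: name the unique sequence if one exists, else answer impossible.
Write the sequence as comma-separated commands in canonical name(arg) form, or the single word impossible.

arc(left, 1), arc(left, 4)

key: position moved to (2,1) AND the heading swung to N — translation plus rotation needed
begin: (-3, -2) facing south
t=1 arc(left, 1) ⇒ (-2, -3) facing east
t=2 arc(left, 4) ⇒ (2, 1) facing north
no other 2-command option fits: unique.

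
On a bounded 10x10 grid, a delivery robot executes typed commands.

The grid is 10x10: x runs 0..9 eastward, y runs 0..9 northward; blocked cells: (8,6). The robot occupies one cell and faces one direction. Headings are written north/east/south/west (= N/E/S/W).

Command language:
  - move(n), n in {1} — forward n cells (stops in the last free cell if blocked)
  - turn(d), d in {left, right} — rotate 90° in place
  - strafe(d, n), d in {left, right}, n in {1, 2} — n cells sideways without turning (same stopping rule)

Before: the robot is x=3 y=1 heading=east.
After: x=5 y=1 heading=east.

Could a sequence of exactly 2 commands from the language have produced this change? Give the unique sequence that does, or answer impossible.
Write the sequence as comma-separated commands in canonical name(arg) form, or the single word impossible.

key: heading stays E — no command in the sequence turns
t0: x=3 y=1 heading=east
step 1 (move(1)): x=4 y=1 heading=east
step 2 (move(1)): x=5 y=1 heading=east
no other 2-command option fits: unique.

move(1), move(1)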